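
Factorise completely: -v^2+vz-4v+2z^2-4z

Group: -v(v-2z+4) - z(v-2z+4); both groups contain (v-2z+4).

-(v+z)(v-2z+4)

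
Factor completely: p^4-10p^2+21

(p^2-3)(p^2-7)

Substitute u = p^2 to get a quadratic in u, then factor.
p^2-7 is irreducible over ℤ (7 is not a perfect square).
p^2-3 is irreducible over ℤ (3 is not a perfect square).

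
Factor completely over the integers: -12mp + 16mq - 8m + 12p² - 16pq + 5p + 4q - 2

Group: -4m(3p - 4q + 2) + (4p - 1)(3p - 4q + 2); both groups contain (3p - 4q + 2).

-(3p - 4q + 2)(4m - 4p + 1)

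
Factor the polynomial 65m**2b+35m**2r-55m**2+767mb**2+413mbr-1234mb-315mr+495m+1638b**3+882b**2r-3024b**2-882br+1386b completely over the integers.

Group: 13b(5m**2+59mb-45m+126b**2-126b) + (7r-11)(5m**2+59mb-45m+126b**2-126b); both groups contain (5m**2+59mb-45m+126b**2-126b), so (13b+7r-11) is a factor with cofactor 5m**2+59mb-45m+126b**2-126b.
The cofactor groups again: 5m**2+59mb-45m+126b**2-126b = 5m(m+9b-9) + 14b(m+9b-9); both groups contain (m+9b-9), giving (5m+14b)(m+9b-9).

(13b+7r-11)(5m+14b)(m+9b-9)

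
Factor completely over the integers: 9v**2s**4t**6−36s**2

9s**2(vst**3+2)(vst**3−2)

Pull out the common factor 9s**2, leaving v**2s**2t**6−4.
Recognize a difference of squares with the parts vst**3 and 2.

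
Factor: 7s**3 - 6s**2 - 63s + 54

Among the possible rational roots, s = -3 is a root, giving the factor (s + 3) and quotient 7s**2 - 27s + 18.
The remaining quadratic factors as (7s - 6)(s - 3).

(7s - 6)(s + 3)(s - 3)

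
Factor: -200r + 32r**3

Pull out the common factor 8r; 4r**2 - 25 is a difference of squares.

8r(2r + 5)(2r - 5)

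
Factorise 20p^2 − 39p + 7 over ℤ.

(4p − 7)(5p − 1)

Need a pair with product 20·7 = 140 and sum −39: that's −4 and −35.
Split the middle term: 20p^2 − 4p − 35p + 7 = 4p(5p − 1) − 7(5p − 1).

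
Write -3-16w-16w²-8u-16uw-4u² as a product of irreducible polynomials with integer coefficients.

Group: -2u(2u+4w+1) + (-4w-3)(2u+4w+1); both groups contain (2u+4w+1).

-(2u+4w+1)(2u+4w+3)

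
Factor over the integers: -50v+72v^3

2v(6v+5)(6v-5)

Pull out the common factor 2v; 36v^2-25 is a difference of squares.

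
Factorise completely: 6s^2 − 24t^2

6(s + 2t)(s − 2t)

Every term has a factor of 6. Then s^2 − 4t^2 = (s)² − (2t)².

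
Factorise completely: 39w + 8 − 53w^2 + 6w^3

Among the possible rational roots, w = 1 is a root, giving the factor (w − 1) and quotient 6w^2 − 47w − 8.
The remaining quadratic factors as (6w + 1)(w − 8).

(6w + 1)(w − 1)(w − 8)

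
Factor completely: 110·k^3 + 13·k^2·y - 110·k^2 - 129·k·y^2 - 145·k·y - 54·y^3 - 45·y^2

(11·k + 9·y)·(2·k + y)·(5·k - 6·y - 5)

Group: 2·k·(55·k^2 - 21·k·y - 55·k - 54·y^2 - 45·y) + y·(55·k^2 - 21·k·y - 55·k - 54·y^2 - 45·y); both groups contain (55·k^2 - 21·k·y - 55·k - 54·y^2 - 45·y), so (2·k + y) is a factor with cofactor 55·k^2 - 21·k·y - 55·k - 54·y^2 - 45·y.
The cofactor groups again: 55·k^2 - 21·k·y - 55·k - 54·y^2 - 45·y = 5·k·(11·k + 9·y) + (-6·y - 5)·(11·k + 9·y); both groups contain (11·k + 9·y), giving (5·k - 6·y - 5)·(11·k + 9·y).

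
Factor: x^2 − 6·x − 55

Two integers with product −55 and sum −6 are −11 and 5.

(x + 5)·(x − 11)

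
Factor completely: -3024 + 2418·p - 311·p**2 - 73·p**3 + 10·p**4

(2·p - 7)·(5·p - 9)·(p + 6)·(p - 8)

Trying the rational-root candidates, p = -6 is a root, so (p + 6) divides it; the quotient is 10·p**3 - 133·p**2 + 487·p - 504.
Then p = 9/5 is a root, so (5·p - 9) is a factor; dividing leaves 2·p**2 - 23·p + 56.
The remaining quadratic factors as (2·p - 7)(p - 8).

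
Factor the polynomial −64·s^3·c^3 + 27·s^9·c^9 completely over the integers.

Every term has a factor of s^3·c^3; factoring it out leaves 27·s^6·c^6 − 64.
Recognize a difference of cubes with the parts 3·s^2·c^2 and 4.

c^3·s^3·(3·s^2·c^2 − 4)·(9·s^4·c^4 + 12·s^2·c^2 + 16)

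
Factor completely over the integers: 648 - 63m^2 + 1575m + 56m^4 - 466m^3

(2m + 3)(4m - 9)(7m + 3)(m - 8)

Testing divisors of the constant over divisors of the leading coefficient, m = 8 is a root, so (m - 8) divides it; the quotient is 56m^3 - 18m^2 - 207m - 81.
Next, m = -3/7 is a root, so (7m + 3) is a factor; dividing leaves 8m^2 - 6m - 27.
The remaining quadratic factors as (2m + 3)(4m - 9).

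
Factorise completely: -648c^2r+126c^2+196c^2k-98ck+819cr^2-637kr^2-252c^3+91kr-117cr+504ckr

-(14c-13r)(2c+7r-1)(9c-7k)

Group: 14c(-18c^2+14ck-63cr+9c+49kr-7k) - 13r(-18c^2+14ck-63cr+9c+49kr-7k); both groups contain (-18c^2+14ck-63cr+9c+49kr-7k), so (14c-13r) is a factor with cofactor -18c^2+14ck-63cr+9c+49kr-7k.
The cofactor groups again: -18c^2+14ck-63cr+9c+49kr-7k = -9c(2c+7r-1) + 7k(2c+7r-1); both groups contain (2c+7r-1), giving -(9c-7k)(2c+7r-1).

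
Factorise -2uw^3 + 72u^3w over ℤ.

2uw(6u + w)(6u - w)

Every term has a factor of 2uw. Then 36u^2 - w^2 = (6u)² − (w)².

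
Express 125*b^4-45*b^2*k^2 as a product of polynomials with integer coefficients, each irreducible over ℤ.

Pull out the common factor 5*b^2; 25*b^2-9*k^2 is a difference of squares.

5*b^2*(5*b+3*k)*(5*b-3*k)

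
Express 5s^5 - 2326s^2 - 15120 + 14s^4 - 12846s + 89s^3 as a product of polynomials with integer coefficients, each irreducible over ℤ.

(5s + 9)(s + 3)(s - 8)(s^2 + 6s + 70)

By the rational root theorem, s = -9/5 is a root, so (5s + 9) divides it; the quotient is s^4 + s^3 + 16s^2 - 494s - 1680.
Then s = -3 is a root, so (s + 3) divides it; the quotient is s^3 - 2s^2 + 22s - 560.
Then s = 8 is a root, so (s - 8) divides it; the quotient is s^2 + 6s + 70.
The quadratic s^2 + 6s + 70 has discriminant -244 < 0 and is irreducible over ℤ.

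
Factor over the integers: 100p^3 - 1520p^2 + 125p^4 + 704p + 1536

Testing divisors of the constant over divisors of the leading coefficient, p = 8/5 is a root, giving the factor (5p - 8) and quotient 25p^3 + 60p^2 - 208p - 192.
Then p = 12/5 is a root, so (5p - 12) divides it; the quotient is 5p^2 + 24p + 16.
The remaining quadratic factors as (5p + 4)(p + 4).

(5p + 4)(5p - 12)(5p - 8)(p + 4)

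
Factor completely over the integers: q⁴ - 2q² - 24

Substitute u = q² to get a quadratic in u, then factor.
q² - 6 is irreducible over ℤ (6 is not a perfect square).
q² + 4 is irreducible over ℤ (sum of squares).

(q² + 4)(q² - 6)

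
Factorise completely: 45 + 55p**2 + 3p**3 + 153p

Among the possible rational roots, p = -15 is a root, so (p + 15) is a factor; dividing leaves 3p**2 + 10p + 3.
The remaining quadratic factors as (3p + 1)(p + 3).

(3p + 1)(p + 15)(p + 3)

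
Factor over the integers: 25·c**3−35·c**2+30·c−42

Group as (25·c**3+30·c) + (−35·c**2−42) = 5·c·(5·c**2+6) − 7·(5·c**2+6).
Both groups share the factor (5·c**2+6).

(5·c−7)·(5·c**2+6)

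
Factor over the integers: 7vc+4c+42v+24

Group as (7vc+42v) + (4c+24) = 7v(c+6) + 4(c+6).
Both groups share the factor (c+6).

(7v+4)(c+6)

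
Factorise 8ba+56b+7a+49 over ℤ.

Group as (8ba+56b) + (7a+49) = 8b(a+7) + 7(a+7).
Both groups share the factor (a+7).

(8b+7)(a+7)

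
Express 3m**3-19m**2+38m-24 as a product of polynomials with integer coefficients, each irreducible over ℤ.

(3m-4)(m-2)(m-3)

Trying the rational-root candidates, m = 2 is a root, so (m-2) is a factor; dividing leaves 3m**2-13m+12.
The remaining quadratic factors as (3m-4)(m-3).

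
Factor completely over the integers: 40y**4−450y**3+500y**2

10y**2(4y−5)(y−10)

Pull out the common factor 10y**2, then factor the remaining trinomial.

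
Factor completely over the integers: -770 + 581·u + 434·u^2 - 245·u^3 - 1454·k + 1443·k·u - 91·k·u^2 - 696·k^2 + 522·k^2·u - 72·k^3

-(12·k + 7·u + 10)·(6·k - 5·u + 11)·(k - 7·u + 7)

Group: 12·k·(-6·k^2 + 47·k·u - 53·k - 35·u^2 + 112·u - 77) + (7·u + 10)·(-6·k^2 + 47·k·u - 53·k - 35·u^2 + 112·u - 77); both groups contain (-6·k^2 + 47·k·u - 53·k - 35·u^2 + 112·u - 77), so (12·k + 7·u + 10) is a factor with cofactor -6·k^2 + 47·k·u - 53·k - 35·u^2 + 112·u - 77.
The cofactor groups again: -6·k^2 + 47·k·u - 53·k - 35·u^2 + 112·u - 77 = -6·k·(k - 7·u + 7) + (5·u - 11)·(k - 7·u + 7); both groups contain (k - 7·u + 7), giving -(6·k - 5·u + 11)·(k - 7·u + 7).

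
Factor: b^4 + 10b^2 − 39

Substitute u = b^2 to get a quadratic in u, then factor.
b^2 − 3 is irreducible over ℤ (3 is not a perfect square).
b^2 + 13 is irreducible over ℤ (always positive, so no real roots).

(b^2 + 13)(b^2 − 3)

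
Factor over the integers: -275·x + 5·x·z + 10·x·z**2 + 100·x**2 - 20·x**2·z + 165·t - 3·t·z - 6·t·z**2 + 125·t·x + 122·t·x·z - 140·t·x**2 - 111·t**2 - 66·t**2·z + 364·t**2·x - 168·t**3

Group: 3·t·(-56·t**2 + 28·t·x - 22·t·z - 37·t + 4·x·z - 20·x - 2·z**2 - z + 55) - 5·x·(-56·t**2 + 28·t·x - 22·t·z - 37·t + 4·x·z - 20·x - 2·z**2 - z + 55); both groups contain (-56·t**2 + 28·t·x - 22·t·z - 37·t + 4·x·z - 20·x - 2·z**2 - z + 55), so (3·t - 5·x) is a factor with cofactor -56·t**2 + 28·t·x - 22·t·z - 37·t + 4·x·z - 20·x - 2·z**2 - z + 55.
The cofactor groups again: -56·t**2 + 28·t·x - 22·t·z - 37·t + 4·x·z - 20·x - 2·z**2 - z + 55 = -8·t·(7·t + z - 5) + (4·x - 2·z - 11)·(7·t + z - 5); both groups contain (7·t + z - 5), giving -(8·t - 4·x + 2·z + 11)·(7·t + z - 5).

-(3·t - 5·x)·(7·t + z - 5)·(8·t - 4·x + 2·z + 11)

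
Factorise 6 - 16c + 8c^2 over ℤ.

Pull out the common factor 2, then factor the remaining trinomial.

2(2c - 1)(2c - 3)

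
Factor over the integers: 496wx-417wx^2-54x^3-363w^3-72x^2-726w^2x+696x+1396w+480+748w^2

-(11w+2x+8)(11w+9x+6)(3w+3x-10)

Group: 11w(-33w^2-60wx+92w-27x^2+72x+60) + (2x+8)(-33w^2-60wx+92w-27x^2+72x+60); both groups contain (-33w^2-60wx+92w-27x^2+72x+60), so (11w+2x+8) is a factor with cofactor -33w^2-60wx+92w-27x^2+72x+60.
The cofactor groups again: -33w^2-60wx+92w-27x^2+72x+60 = -11w(3w+3x-10) + (-9x-6)(3w+3x-10); both groups contain (3w+3x-10), giving -(11w+9x+6)(3w+3x-10).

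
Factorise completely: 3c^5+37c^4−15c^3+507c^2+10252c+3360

(3c+1)(c+12)(c+7)(c^2−7c+40)

By the rational root theorem, c = −7 is a root, giving the factor (c+7) and quotient 3c^4+16c^3−127c^2+1396c+480.
Next, c = −12 is a root, giving the factor (c+12) and quotient 3c^3−20c^2+113c+40.
Then c = −1/3 is a root, so (3c+1) divides it; the quotient is c^2−7c+40.
The quadratic c^2−7c+40 has discriminant −111 < 0 and is irreducible over ℤ.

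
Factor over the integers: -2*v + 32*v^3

Every term has a factor of 2*v. Then 16*v^2 - 1 = (4*v)² − (1)².

2*v*(4*v + 1)*(4*v - 1)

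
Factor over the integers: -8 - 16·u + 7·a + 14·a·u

Group as (14·a·u + 7·a) + (-16·u - 8) = 7·a·(2·u + 1) - 8·(2·u + 1).
Both groups share the factor (2·u + 1).

(2·u + 1)·(7·a - 8)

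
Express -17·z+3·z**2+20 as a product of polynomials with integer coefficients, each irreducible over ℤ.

Need a pair with product 3·20 = 60 and sum -17: that's -5 and -12.
Split the middle term: 3·z**2-5·z - 12·z+20 = z·(3·z-5) - 4·(3·z-5).

(3·z-5)·(z-4)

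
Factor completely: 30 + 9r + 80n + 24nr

(3r + 10)(8n + 3)

Group as (24nr + 80n) + (9r + 30) = 8n(3r + 10) + 3(3r + 10).
Both groups share the factor (3r + 10).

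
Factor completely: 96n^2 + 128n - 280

8(2n + 5)(6n - 7)

Pull out the common factor 8, then factor the remaining trinomial.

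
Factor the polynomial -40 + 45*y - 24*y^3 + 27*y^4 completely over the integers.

Group as (27*y^4 + 45*y) + (-24*y^3 - 40) = 9*y*(3*y^3 + 5) - 8*(3*y^3 + 5).
Both groups share the factor (3*y^3 + 5).

(9*y - 8)*(3*y^3 + 5)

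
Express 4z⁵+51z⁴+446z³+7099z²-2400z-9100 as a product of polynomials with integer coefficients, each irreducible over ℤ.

(4z-5)(z+1)(z+14)(z²-z+130)

Trying the rational-root candidates, z = -14 is a root, giving the factor (z+14) and quotient 4z⁴-5z³+516z²-125z-650.
Continuing, z = -1 is a root, giving the factor (z+1) and quotient 4z³-9z²+525z-650.
Continuing, z = 5/4 is a root, so (4z-5) is a factor; dividing leaves z²-z+130.
The quadratic z²-z+130 has discriminant -519 < 0 and is irreducible over ℤ.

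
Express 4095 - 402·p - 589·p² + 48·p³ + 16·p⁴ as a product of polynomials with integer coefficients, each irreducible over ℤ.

Among the possible rational roots, p = -3 is a root, giving the factor (p + 3) and quotient 16·p³ - 589·p + 1365.
Then p = 13/4 is a root, giving the factor (4·p - 13) and quotient 4·p² + 13·p - 105.
The remaining quadratic factors as (4·p - 15)(p + 7).

(4·p - 13)·(4·p - 15)·(p + 3)·(p + 7)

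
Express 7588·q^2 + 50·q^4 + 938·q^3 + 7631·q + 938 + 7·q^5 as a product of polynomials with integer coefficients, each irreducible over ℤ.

(7·q + 1)·(q + 1)·(q + 7)·(q^2 − q + 134)

By the rational root theorem, q = −7 is a root, giving the factor (q + 7) and quotient 7·q^4 + q^3 + 931·q^2 + 1071·q + 134.
Continuing, q = −1 is a root, so (q + 1) is a factor; dividing leaves 7·q^3 − 6·q^2 + 937·q + 134.
Next, q = −1/7 is a root, so (7·q + 1) is a factor; dividing leaves q^2 − q + 134.
The quadratic q^2 − q + 134 has discriminant −535 < 0 and is irreducible over ℤ.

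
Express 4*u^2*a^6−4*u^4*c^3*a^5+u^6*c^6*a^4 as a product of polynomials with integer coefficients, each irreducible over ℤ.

Every term has a factor of u^2*a^4; factoring it out leaves u^4*c^6−4*u^2*c^3*a+4*a^2.
Recognize a perfect-square trinomial with the parts 2*a and u^2*c^3.

a^4*u^2*(u^2*c^3−2*a)^2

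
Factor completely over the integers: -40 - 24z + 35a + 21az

(3z + 5)(7a - 8)

Group as (21az + 35a) + (-24z - 40) = 7a(3z + 5) - 8(3z + 5).
Both groups share the factor (3z + 5).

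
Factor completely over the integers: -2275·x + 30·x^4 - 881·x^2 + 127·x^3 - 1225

(5·x + 7)·(6·x + 5)·(x + 7)·(x - 5)

Trying the rational-root candidates, x = -7/5 is a root, so (5·x + 7) divides it; the quotient is 6·x^3 + 17·x^2 - 200·x - 175.
Next, x = -7 is a root, so (x + 7) is a factor; dividing leaves 6·x^2 - 25·x - 25.
The remaining quadratic factors as (6·x + 5)(x - 5).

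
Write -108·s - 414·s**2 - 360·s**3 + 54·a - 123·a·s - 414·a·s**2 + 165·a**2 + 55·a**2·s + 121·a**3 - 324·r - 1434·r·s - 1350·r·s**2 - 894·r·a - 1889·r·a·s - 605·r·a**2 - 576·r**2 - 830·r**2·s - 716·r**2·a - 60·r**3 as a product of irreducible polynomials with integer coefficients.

Group: r·(-60·r**2 - 56·r·a - 110·r·s - 36·r + 11·a**2 - 7·a·s + 6·a - 30·s**2 - 12·s) + (11·a + 12·s + 9)·(-60·r**2 - 56·r·a - 110·r·s - 36·r + 11·a**2 - 7·a·s + 6·a - 30·s**2 - 12·s); both groups contain (-60·r**2 - 56·r·a - 110·r·s - 36·r + 11·a**2 - 7·a·s + 6·a - 30·s**2 - 12·s), so (r + 11·a + 12·s + 9) is a factor with cofactor -60·r**2 - 56·r·a - 110·r·s - 36·r + 11·a**2 - 7·a·s + 6·a - 30·s**2 - 12·s.
The cofactor groups again: -60·r**2 - 56·r·a - 110·r·s - 36·r + 11·a**2 - 7·a·s + 6·a - 30·s**2 - 12·s = -6·r·(10·r + 11·a + 15·s + 6) + (a - 2·s)·(10·r + 11·a + 15·s + 6); both groups contain (10·r + 11·a + 15·s + 6), giving -(6·r - a + 2·s)·(10·r + 11·a + 15·s + 6).

-(6·r - a + 2·s)·(10·r + 11·a + 15·s + 6)·(r + 11·a + 12·s + 9)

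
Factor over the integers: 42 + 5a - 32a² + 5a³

(5a - 7)(a + 1)(a - 6)

By the rational root theorem, a = 7/5 is a root, so (5a - 7) is a factor; dividing leaves a² - 5a - 6.
The remaining quadratic factors as (a + 1)(a - 6).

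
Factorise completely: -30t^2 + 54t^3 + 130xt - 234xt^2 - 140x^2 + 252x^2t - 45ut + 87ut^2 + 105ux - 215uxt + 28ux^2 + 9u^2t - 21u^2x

Group: 3u(-7ux + 3ut - 63xt + 35x + 27t^2 - 15t) + (-4x + 2t)(-7ux + 3ut - 63xt + 35x + 27t^2 - 15t); both groups contain (-7ux + 3ut - 63xt + 35x + 27t^2 - 15t), so (3u - 4x + 2t) is a factor with cofactor -7ux + 3ut - 63xt + 35x + 27t^2 - 15t.
The cofactor groups again: -7ux + 3ut - 63xt + 35x + 27t^2 - 15t = -7x(u + 9t - 5) + 3t(u + 9t - 5); both groups contain (u + 9t - 5), giving -(7x - 3t)(u + 9t - 5).

-(7x - 3t)(3u - 4x + 2t)(u + 9t - 5)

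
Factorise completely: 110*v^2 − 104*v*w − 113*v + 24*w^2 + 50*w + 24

(10*v − 4*w − 3)*(11*v − 6*w − 8)

Group: 10*v*(11*v − 6*w − 8) + (−4*w − 3)*(11*v − 6*w − 8); both groups contain (11*v − 6*w − 8).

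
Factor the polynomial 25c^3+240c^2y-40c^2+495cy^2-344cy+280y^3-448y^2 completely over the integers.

(5c+5y-8)(5c+8y)(c+7y)

Group: 5c(5c^2+43cy+56y^2) + (5y-8)(5c^2+43cy+56y^2); both groups contain (5c^2+43cy+56y^2), so (5c+5y-8) is a factor with cofactor 5c^2+43cy+56y^2.
The cofactor groups again: 5c^2+43cy+56y^2 = c(5c+8y) + 7y(5c+8y); both groups contain (5c+8y), giving (c+7y)(5c+8y).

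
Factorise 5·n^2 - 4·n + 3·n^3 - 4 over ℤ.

Testing divisors of the constant over divisors of the leading coefficient, n = -2 is a root, giving the factor (n + 2) and quotient 3·n^2 - n - 2.
The remaining quadratic factors as (n - 1)(3·n + 2).

(3·n + 2)·(n + 2)·(n - 1)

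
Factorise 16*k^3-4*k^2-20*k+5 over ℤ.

Group as (16*k^3-20*k) + (-4*k^2+5) = 4*k*(4*k^2-5) - (4*k^2-5).
Both groups share the factor (4*k^2-5).

(4*k-1)*(4*k^2-5)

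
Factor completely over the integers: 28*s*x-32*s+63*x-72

Group as (28*s*x-32*s) + (63*x-72) = 4*s*(7*x-8) + 9*(7*x-8).
Both groups share the factor (7*x-8).

(4*s+9)*(7*x-8)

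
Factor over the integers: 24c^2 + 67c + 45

Need a pair with product 24·45 = 1080 and sum 67: that's 40 and 27.
Split the middle term: 24c^2 + 40c + 27c + 45 = 8c(3c + 5) + 9(3c + 5).

(3c + 5)(8c + 9)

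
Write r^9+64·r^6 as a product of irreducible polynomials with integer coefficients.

Factor out r^6 first: what remains is r^3+64.
Recognize a sum of cubes with the parts r and 4.

r^6·(r+4)·(r^2-4·r+16)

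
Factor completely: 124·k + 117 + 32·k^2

Need a pair with product 32·117 = 3744 and sum 124: that's 52 and 72.
Split the middle term: 32·k^2 + 52·k + 72·k + 117 = 4·k·(8·k + 13) + 9·(8·k + 13).

(4·k + 9)·(8·k + 13)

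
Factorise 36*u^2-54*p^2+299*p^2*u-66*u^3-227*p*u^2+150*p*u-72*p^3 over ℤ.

Group: 8*p*(-9*p^2+25*p*u+6*u^2) + (-11*u+6)*(-9*p^2+25*p*u+6*u^2); both groups contain (-9*p^2+25*p*u+6*u^2), so (8*p-11*u+6) is a factor with cofactor -9*p^2+25*p*u+6*u^2.
The cofactor groups again: -9*p^2+25*p*u+6*u^2 = -p*(9*p+2*u) + 3*u*(9*p+2*u); both groups contain (9*p+2*u), giving -(p-3*u)*(9*p+2*u).

-(8*p-11*u+6)*(9*p+2*u)*(p-3*u)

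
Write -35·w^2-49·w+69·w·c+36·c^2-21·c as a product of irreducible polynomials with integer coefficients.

Group: -7·w·(5·w-12·c+7) - 3·c·(5·w-12·c+7); both groups contain (5·w-12·c+7).

-(5·w-12·c+7)·(7·w+3·c)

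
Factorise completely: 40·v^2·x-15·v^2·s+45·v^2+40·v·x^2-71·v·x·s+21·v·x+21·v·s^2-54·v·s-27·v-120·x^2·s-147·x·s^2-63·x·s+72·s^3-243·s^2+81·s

Group: v·(40·v·x-15·v·s+45·v+40·x^2+49·x·s+21·x-24·s^2+81·s-27) - 3·s·(40·v·x-15·v·s+45·v+40·x^2+49·x·s+21·x-24·s^2+81·s-27); both groups contain (40·v·x-15·v·s+45·v+40·x^2+49·x·s+21·x-24·s^2+81·s-27), so (v-3·s) is a factor with cofactor 40·v·x-15·v·s+45·v+40·x^2+49·x·s+21·x-24·s^2+81·s-27.
The cofactor groups again: 40·v·x-15·v·s+45·v+40·x^2+49·x·s+21·x-24·s^2+81·s-27 = 5·v·(8·x-3·s+9) + (5·x+8·s-3)·(8·x-3·s+9); both groups contain (8·x-3·s+9), giving (5·v+5·x+8·s-3)·(8·x-3·s+9).

(8·x-3·s+9)·(v-3·s)·(5·v+5·x+8·s-3)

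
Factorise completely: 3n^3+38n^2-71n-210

Testing divisors of the constant over divisors of the leading coefficient, n = 3 is a root, so (n-3) divides it; the quotient is 3n^2+47n+70.
The remaining quadratic factors as (3n+5)(n+14).

(3n+5)(n+14)(n-3)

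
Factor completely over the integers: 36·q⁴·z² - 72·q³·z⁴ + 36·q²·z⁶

Factor out 36·q²·z² first: what remains is q² - 2·q·z² + z⁴.
Recognize a perfect-square trinomial with the parts q and z².

36·q²·z²·(q - z²)²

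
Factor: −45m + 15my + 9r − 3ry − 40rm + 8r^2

Group: 8r(r − 5m) + (−3y + 9)(r − 5m); both groups contain (r − 5m).

(r − 5m)(8r − 3y + 9)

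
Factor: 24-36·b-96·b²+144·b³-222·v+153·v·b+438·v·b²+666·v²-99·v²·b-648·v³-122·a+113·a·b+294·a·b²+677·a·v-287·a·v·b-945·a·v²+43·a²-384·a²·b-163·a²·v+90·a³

Group: 5·a·(18·a²-65·a·v-48·a·b+23·a-72·v²-75·v·b+42·v-18·b²+21·b-6) + (9·v-8·b-4)·(18·a²-65·a·v-48·a·b+23·a-72·v²-75·v·b+42·v-18·b²+21·b-6); both groups contain (18·a²-65·a·v-48·a·b+23·a-72·v²-75·v·b+42·v-18·b²+21·b-6), so (5·a+9·v-8·b-4) is a factor with cofactor 18·a²-65·a·v-48·a·b+23·a-72·v²-75·v·b+42·v-18·b²+21·b-6.
The cofactor groups again: 18·a²-65·a·v-48·a·b+23·a-72·v²-75·v·b+42·v-18·b²+21·b-6 = 9·a·(2·a-9·v-6·b+3) + (8·v+3·b-2)·(2·a-9·v-6·b+3); both groups contain (2·a-9·v-6·b+3), giving (9·a+8·v+3·b-2)·(2·a-9·v-6·b+3).

(2·a-9·v-6·b+3)·(5·a+9·v-8·b-4)·(9·a+8·v+3·b-2)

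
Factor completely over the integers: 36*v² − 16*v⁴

−4*v²*(2*v + 3)*(2*v − 3)

Pull out the common factor 4*v², leaving −4*v² + 9.
Recognize a difference of squares with the parts 3 and 2*v.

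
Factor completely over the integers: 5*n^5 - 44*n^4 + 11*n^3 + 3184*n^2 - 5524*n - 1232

Among the possible rational roots, n = -7 is a root, so (n + 7) divides it; the quotient is 5*n^4 - 79*n^3 + 564*n^2 - 764*n - 176.
Continuing, n = -1/5 is a root, so (5*n + 1) is a factor; dividing leaves n^3 - 16*n^2 + 116*n - 176.
Then n = 2 is a root, so (n - 2) is a factor; dividing leaves n^2 - 14*n + 88.
The quadratic n^2 - 14*n + 88 has discriminant -156 < 0 and is irreducible over ℤ.

(5*n + 1)*(n + 7)*(n - 2)*(n^2 - 14*n + 88)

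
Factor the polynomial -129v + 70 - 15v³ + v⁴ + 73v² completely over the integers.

(v - 1)(v - 2)(v - 5)(v - 7)

Trying the rational-root candidates, v = 7 is a root, giving the factor (v - 7) and quotient v³ - 8v² + 17v - 10.
Then v = 5 is a root, so (v - 5) divides it; the quotient is v² - 3v + 2.
The remaining quadratic factors as (v - 1)(v - 2).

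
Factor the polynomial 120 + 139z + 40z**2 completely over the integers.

Need a pair with product 40·120 = 4800 and sum 139: that's 75 and 64.
Split the middle term: 40z**2 + 75z + 64z + 120 = 5z(8z + 15) + 8(8z + 15).

(5z + 8)(8z + 15)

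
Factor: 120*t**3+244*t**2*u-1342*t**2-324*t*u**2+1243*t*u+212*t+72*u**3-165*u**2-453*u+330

Group: t*(120*t**2-116*t*u-22*t+24*u**2+33*u-30) + (3*u-11)*(120*t**2-116*t*u-22*t+24*u**2+33*u-30); both groups contain (120*t**2-116*t*u-22*t+24*u**2+33*u-30), so (t+3*u-11) is a factor with cofactor 120*t**2-116*t*u-22*t+24*u**2+33*u-30.
The cofactor groups again: 120*t**2-116*t*u-22*t+24*u**2+33*u-30 = 12*t*(10*t-3*u-6) + (-8*u+5)*(10*t-3*u-6); both groups contain (10*t-3*u-6), giving (12*t-8*u+5)*(10*t-3*u-6).

(10*t-3*u-6)*(12*t-8*u+5)*(t+3*u-11)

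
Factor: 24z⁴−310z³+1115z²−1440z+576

(2z−3)(3z−8)(4z−3)(z−8)

By the rational root theorem, z = 3/2 is a root, giving the factor (2z−3) and quotient 12z³−137z²+352z−192.
Then z = 3/4 is a root, giving the factor (4z−3) and quotient 3z²−32z+64.
The remaining quadratic factors as (z−8)(3z−8).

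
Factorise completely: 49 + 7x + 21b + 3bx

Group as (3bx + 21b) + (7x + 49) = 3b(x + 7) + 7(x + 7).
Both groups share the factor (x + 7).

(3b + 7)(x + 7)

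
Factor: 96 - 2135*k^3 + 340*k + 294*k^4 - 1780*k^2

(6*k + 1)*(7*k + 6)*(7*k - 2)*(k - 8)

Testing divisors of the constant over divisors of the leading coefficient, k = 2/7 is a root, giving the factor (7*k - 2) and quotient 42*k^3 - 293*k^2 - 338*k - 48.
Continuing, k = 8 is a root, so (k - 8) divides it; the quotient is 42*k^2 + 43*k + 6.
The remaining quadratic factors as (7*k + 6)(6*k + 1).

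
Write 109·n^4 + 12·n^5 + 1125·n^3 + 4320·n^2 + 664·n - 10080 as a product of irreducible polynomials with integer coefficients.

(3·n + 7)·(4·n - 5)·(n + 4)·(n^2 + 4·n + 72)

Trying the rational-root candidates, n = 5/4 is a root, so (4·n - 5) is a factor; dividing leaves 3·n^4 + 31·n^3 + 320·n^2 + 1480·n + 2016.
Next, n = -7/3 is a root, giving the factor (3·n + 7) and quotient n^3 + 8·n^2 + 88·n + 288.
Continuing, n = -4 is a root, giving the factor (n + 4) and quotient n^2 + 4·n + 72.
The quadratic n^2 + 4·n + 72 has discriminant -272 < 0 and is irreducible over ℤ.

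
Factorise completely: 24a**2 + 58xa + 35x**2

(5x + 4a)(7x + 6a)

Group: 5x(7x + 6a) + 4a(7x + 6a); both groups contain (7x + 6a).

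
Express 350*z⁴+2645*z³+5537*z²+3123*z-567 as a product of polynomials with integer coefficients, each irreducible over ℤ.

(2*z+9)*(5*z+7)*(5*z+9)*(7*z-1)

Testing divisors of the constant over divisors of the leading coefficient, z = -7/5 is a root, so (5*z+7) divides it; the quotient is 70*z³+431*z²+504*z-81.
Next, z = -9/5 is a root, so (5*z+9) is a factor; dividing leaves 14*z²+61*z-9.
The remaining quadratic factors as (7*z-1)(2*z+9).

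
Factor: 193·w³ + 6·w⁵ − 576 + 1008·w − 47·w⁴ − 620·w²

Among the possible rational roots, w = 3/2 is a root, so (2·w − 3) divides it; the quotient is 3·w⁴ − 19·w³ + 68·w² − 208·w + 192.
Then w = 4 is a root, so (w − 4) divides it; the quotient is 3·w³ − 7·w² + 40·w − 48.
Then w = 4/3 is a root, giving the factor (3·w − 4) and quotient w² − w + 12.
The quadratic w² − w + 12 has discriminant −47 < 0 and is irreducible over ℤ.

(2·w − 3)·(3·w − 4)·(w − 4)·(w² − w + 12)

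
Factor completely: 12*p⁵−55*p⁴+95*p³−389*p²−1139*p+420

(3*p−1)*(4*p+7)*(p−5)*(p²−p+12)

Among the possible rational roots, p = 5 is a root, so (p−5) is a factor; dividing leaves 12*p⁴+5*p³+120*p²+211*p−84.
Continuing, p = 1/3 is a root, giving the factor (3*p−1) and quotient 4*p³+3*p²+41*p+84.
Next, p = −7/4 is a root, so (4*p+7) is a factor; dividing leaves p²−p+12.
The quadratic p²−p+12 has discriminant −47 < 0 and is irreducible over ℤ.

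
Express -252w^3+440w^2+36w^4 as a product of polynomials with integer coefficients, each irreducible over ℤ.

4w^2(3w-10)(3w-11)

Pull out the common factor 4w^2, then factor the remaining trinomial.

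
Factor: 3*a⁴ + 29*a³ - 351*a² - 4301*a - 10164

(3*a + 11)*(a + 11)*(a + 7)*(a - 12)

Trying the rational-root candidates, a = -7 is a root, so (a + 7) divides it; the quotient is 3*a³ + 8*a² - 407*a - 1452.
Continuing, a = 12 is a root, so (a - 12) divides it; the quotient is 3*a² + 44*a + 121.
The remaining quadratic factors as (3*a + 11)(a + 11).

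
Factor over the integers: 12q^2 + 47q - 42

Need a pair with product 12·(-42) = -504 and sum 47: that's 56 and -9.
Split the middle term: 12q^2 + 56q - 9q - 42 = 4q(3q + 14) - 3(3q + 14).

(3q + 14)(4q - 3)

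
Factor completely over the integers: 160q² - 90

10(4q + 3)(4q - 3)

Pull out the common factor 10; 16q² - 9 is a difference of squares.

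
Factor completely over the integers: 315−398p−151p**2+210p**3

(5p+7)(6p−5)(7p−9)

By the rational root theorem, p = 5/6 is a root, so (6p−5) is a factor; dividing leaves 35p**2+4p−63.
The remaining quadratic factors as (5p+7)(7p−9).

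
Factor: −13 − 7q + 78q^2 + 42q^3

(7q + 13)(6q^2 − 1)

Group as (42q^3 − 7q) + (78q^2 − 13) = 7q(6q^2 − 1) + 13(6q^2 − 1).
Both groups share the factor (6q^2 − 1).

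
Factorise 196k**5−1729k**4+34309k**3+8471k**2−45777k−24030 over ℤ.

Trying the rational-root candidates, k = −5/7 is a root, so (7k+5) divides it; the quotient is 28k**4−267k**3+5092k**2−2427k−4806.
Continuing, k = −3/4 is a root, so (4k+3) is a factor; dividing leaves 7k**3−72k**2+1327k−1602.
Then k = 9/7 is a root, so (7k−9) is a factor; dividing leaves k**2−9k+178.
The quadratic k**2−9k+178 has discriminant −631 < 0 and is irreducible over ℤ.

(4k+3)(7k+5)(7k−9)(k**2−9k+178)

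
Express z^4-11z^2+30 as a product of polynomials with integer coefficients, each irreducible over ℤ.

(z^2-5)(z^2-6)

Substitute u = z^2 to get a quadratic in u, then factor.
z^2-5 is irreducible over ℤ (5 is not a perfect square).
z^2-6 is irreducible over ℤ (6 is not a perfect square).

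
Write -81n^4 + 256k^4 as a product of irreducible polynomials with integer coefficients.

(4k + 3n)(4k - 3n)(16k^2 + 9n^2)

Write as (16k^2)² − (9n^2)², then factor 16k^2 - 9n^2 once more.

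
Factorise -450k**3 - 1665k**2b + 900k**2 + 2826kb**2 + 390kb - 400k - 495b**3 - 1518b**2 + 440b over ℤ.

-(10k - 11b)(15k - 3b - 10)(3k + 15b - 4)

Group: 15k(-30k**2 - 117kb + 40k + 165b**2 - 44b) + (-3b - 10)(-30k**2 - 117kb + 40k + 165b**2 - 44b); both groups contain (-30k**2 - 117kb + 40k + 165b**2 - 44b), so (15k - 3b - 10) is a factor with cofactor -30k**2 - 117kb + 40k + 165b**2 - 44b.
The cofactor groups again: -30k**2 - 117kb + 40k + 165b**2 - 44b = -10k(3k + 15b - 4) + 11b(3k + 15b - 4); both groups contain (3k + 15b - 4), giving -(10k - 11b)(3k + 15b - 4).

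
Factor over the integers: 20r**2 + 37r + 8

(4r + 1)(5r + 8)

Need a pair with product 20·8 = 160 and sum 37: that's 32 and 5.
Split the middle term: 20r**2 + 32r + 5r + 8 = 4r(5r + 8) + (5r + 8).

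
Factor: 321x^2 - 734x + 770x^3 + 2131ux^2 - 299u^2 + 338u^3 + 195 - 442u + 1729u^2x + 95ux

(13u + 10x + 13)(13u + 11x - 5)(2u + 7x - 3)

Group: 13u(26u^2 + 111ux - 13u + 70x^2 + 61x - 39) + (11x - 5)(26u^2 + 111ux - 13u + 70x^2 + 61x - 39); both groups contain (26u^2 + 111ux - 13u + 70x^2 + 61x - 39), so (13u + 11x - 5) is a factor with cofactor 26u^2 + 111ux - 13u + 70x^2 + 61x - 39.
The cofactor groups again: 26u^2 + 111ux - 13u + 70x^2 + 61x - 39 = 2u(13u + 10x + 13) + (7x - 3)(13u + 10x + 13); both groups contain (13u + 10x + 13), giving (2u + 7x - 3)(13u + 10x + 13).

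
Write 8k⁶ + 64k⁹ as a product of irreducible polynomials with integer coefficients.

Pull out the common factor 8k⁶, leaving 8k³ + 1.
Recognize a sum of cubes with the parts 1 and 2k.

8k⁶(2k + 1)(4k² - 2k + 1)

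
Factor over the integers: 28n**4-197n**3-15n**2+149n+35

(4n+1)(7n+5)(n-1)(n-7)

By the rational root theorem, n = 1 is a root, giving the factor (n-1) and quotient 28n**3-169n**2-184n-35.
Continuing, n = -5/7 is a root, giving the factor (7n+5) and quotient 4n**2-27n-7.
The remaining quadratic factors as (n-7)(4n+1).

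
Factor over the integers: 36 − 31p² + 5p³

(5p − 6)(p + 1)(p − 6)

Testing divisors of the constant over divisors of the leading coefficient, p = −1 is a root, so (p + 1) is a factor; dividing leaves 5p² − 36p + 36.
The remaining quadratic factors as (p − 6)(5p − 6).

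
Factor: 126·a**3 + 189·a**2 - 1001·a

Pull out the common factor 7·a, then factor the remaining trinomial.

7·a·(3·a + 11)·(6·a - 13)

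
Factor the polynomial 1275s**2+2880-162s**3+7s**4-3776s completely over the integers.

(7s-8)(s-5)(s-8)(s-9)

By the rational root theorem, s = 8/7 is a root, giving the factor (7s-8) and quotient s**3-22s**2+157s-360.
Continuing, s = 9 is a root, so (s-9) divides it; the quotient is s**2-13s+40.
The remaining quadratic factors as (s-8)(s-5).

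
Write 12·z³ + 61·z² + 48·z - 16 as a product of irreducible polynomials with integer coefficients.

(3·z + 4)·(4·z - 1)·(z + 4)

Testing divisors of the constant over divisors of the leading coefficient, z = -4 is a root, so (z + 4) is a factor; dividing leaves 12·z² + 13·z - 4.
The remaining quadratic factors as (4·z - 1)(3·z + 4).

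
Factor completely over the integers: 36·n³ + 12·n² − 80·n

Pull out the common factor 4·n, then factor the remaining trinomial.

4·n·(3·n + 5)·(3·n − 4)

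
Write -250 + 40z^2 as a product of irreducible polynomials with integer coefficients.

10(2z + 5)(2z - 5)

Every term has a factor of 10. Then 4z^2 - 25 = (2z)² − (5)².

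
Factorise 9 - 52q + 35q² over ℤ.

Need a pair with product 35·9 = 315 and sum -52: that's -45 and -7.
Split the middle term: 35q² - 45q - 7q + 9 = 5q(7q - 9) - (7q - 9).

(5q - 1)(7q - 9)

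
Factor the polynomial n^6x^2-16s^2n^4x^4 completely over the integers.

-n^4x^2(4sx-n)(4sx+n)

Pull out the common factor n^4x^2, leaving -16s^2x^2+n^2.
Recognize a difference of squares with the parts n and 4sx.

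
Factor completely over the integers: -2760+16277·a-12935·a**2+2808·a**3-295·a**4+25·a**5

By the rational root theorem, a = 1/5 is a root, so (5·a-1) is a factor; dividing leaves 5·a**4-58·a**3+550·a**2-2477·a+2760.
Continuing, a = 8/5 is a root, giving the factor (5·a-8) and quotient a**3-10·a**2+94·a-345.
Continuing, a = 5 is a root, so (a-5) divides it; the quotient is a**2-5·a+69.
The quadratic a**2-5·a+69 has discriminant -251 < 0 and is irreducible over ℤ.

(5·a-1)·(5·a-8)·(a-5)·(a**2-5·a+69)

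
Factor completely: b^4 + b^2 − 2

Substitute u = b^2 to get a quadratic in u, then factor.
b^2 + 2 is irreducible over ℤ (always positive, so no real roots).
b^2 − 1 is a difference of squares.

(b + 1)(b − 1)(b^2 + 2)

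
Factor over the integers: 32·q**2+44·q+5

Need a pair with product 32·5 = 160 and sum 44: that's 40 and 4.
Split the middle term: 32·q**2+40·q + 4·q+5 = 8·q·(4·q+5) + (4·q+5).

(4·q+5)·(8·q+1)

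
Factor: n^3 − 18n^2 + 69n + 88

(n + 1)(n − 11)(n − 8)

Among the possible rational roots, n = 8 is a root, giving the factor (n − 8) and quotient n^2 − 10n − 11.
The remaining quadratic factors as (n + 1)(n − 11).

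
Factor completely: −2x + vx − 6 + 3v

(v − 2)(x + 3)

Group as (vx + 3v) + (−2x − 6) = v(x + 3) − 2(x + 3).
Both groups share the factor (x + 3).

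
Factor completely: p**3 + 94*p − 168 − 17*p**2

(p − 4)*(p − 6)*(p − 7)

Among the possible rational roots, p = 6 is a root, so (p − 6) divides it; the quotient is p**2 − 11*p + 28.
The remaining quadratic factors as (p − 4)(p − 7).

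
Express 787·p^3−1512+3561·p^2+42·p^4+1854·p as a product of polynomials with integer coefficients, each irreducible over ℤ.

(6·p+7)·(7·p−3)·(p+12)·(p+6)

Testing divisors of the constant over divisors of the leading coefficient, p = −6 is a root, giving the factor (p+6) and quotient 42·p^3+535·p^2+351·p−252.
Then p = −7/6 is a root, so (6·p+7) is a factor; dividing leaves 7·p^2+81·p−36.
The remaining quadratic factors as (p+12)(7·p−3).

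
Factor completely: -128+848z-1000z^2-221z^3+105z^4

(3z+8)(5z-1)(7z-4)(z-4)

Trying the rational-root candidates, z = -8/3 is a root, so (3z+8) divides it; the quotient is 35z^3-167z^2+112z-16.
Continuing, z = 4/7 is a root, so (7z-4) divides it; the quotient is 5z^2-21z+4.
The remaining quadratic factors as (z-4)(5z-1).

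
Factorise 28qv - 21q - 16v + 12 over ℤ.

Group as (28qv - 21q) + (-16v + 12) = 7q(4v - 3) - 4(4v - 3).
Both groups share the factor (4v - 3).

(4v - 3)(7q - 4)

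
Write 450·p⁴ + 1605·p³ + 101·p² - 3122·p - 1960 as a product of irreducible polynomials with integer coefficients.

(3·p + 4)·(5·p + 14)·(5·p - 7)·(6·p + 5)

Testing divisors of the constant over divisors of the leading coefficient, p = -4/3 is a root, so (3·p + 4) is a factor; dividing leaves 150·p³ + 335·p² - 413·p - 490.
Then p = -5/6 is a root, so (6·p + 5) is a factor; dividing leaves 25·p² + 35·p - 98.
The remaining quadratic factors as (5·p + 14)(5·p - 7).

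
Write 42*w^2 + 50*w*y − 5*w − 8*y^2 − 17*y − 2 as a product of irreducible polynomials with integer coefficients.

(6*w + 8*y + 1)*(7*w − y − 2)

Group: 7*w*(6*w + 8*y + 1) + (−y − 2)*(6*w + 8*y + 1); both groups contain (6*w + 8*y + 1).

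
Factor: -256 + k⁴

(k + 4)·(k - 4)·(k² + 16)

Difference of squares twice: with A = k and B = 4, A⁴ − B⁴ = (A² − B²)(A² + B²), and A² − B² factors again.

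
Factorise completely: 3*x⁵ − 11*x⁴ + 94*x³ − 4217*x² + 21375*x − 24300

(3*x − 5)*(x − 4)*(x − 9)*(x² + 11*x + 135)

Trying the rational-root candidates, x = 5/3 is a root, so (3*x − 5) is a factor; dividing leaves x⁴ − 2*x³ + 28*x² − 1359*x + 4860.
Then x = 4 is a root, so (x − 4) is a factor; dividing leaves x³ + 2*x² + 36*x − 1215.
Continuing, x = 9 is a root, giving the factor (x − 9) and quotient x² + 11*x + 135.
The quadratic x² + 11*x + 135 has discriminant −419 < 0 and is irreducible over ℤ.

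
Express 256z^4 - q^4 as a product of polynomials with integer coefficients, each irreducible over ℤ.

(4z - q)(4z + q)(16z^2 + q^2)

Write as (16z^2)² − (q^2)², then factor 16z^2 - q^2 once more.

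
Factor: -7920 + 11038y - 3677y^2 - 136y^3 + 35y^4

(5y - 8)(7y - 9)(y + 10)(y - 11)

Among the possible rational roots, y = 11 is a root, giving the factor (y - 11) and quotient 35y^3 + 249y^2 - 938y + 720.
Continuing, y = -10 is a root, giving the factor (y + 10) and quotient 35y^2 - 101y + 72.
The remaining quadratic factors as (7y - 9)(5y - 8).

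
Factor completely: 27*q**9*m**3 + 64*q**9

q**9*(3*m + 4)*(9*m**2 − 12*m + 16)

Every term has a factor of q**9; factoring it out leaves 27*m**3 + 64.
Recognize a sum of cubes with the parts 3*m and 4.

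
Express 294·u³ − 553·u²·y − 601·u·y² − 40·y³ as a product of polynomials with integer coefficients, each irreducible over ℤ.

(14·u + y)·(3·u − 8·y)·(7·u + 5·y)

Group: 14·u·(21·u² − 41·u·y − 40·y²) + y·(21·u² − 41·u·y − 40·y²); both groups contain (21·u² − 41·u·y − 40·y²), so (14·u + y) is a factor with cofactor 21·u² − 41·u·y − 40·y².
The cofactor groups again: 21·u² − 41·u·y − 40·y² = 3·u·(7·u + 5·y) − 8·y·(7·u + 5·y); both groups contain (7·u + 5·y), giving (3·u − 8·y)·(7·u + 5·y).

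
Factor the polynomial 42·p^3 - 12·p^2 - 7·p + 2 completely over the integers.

(7·p - 2)·(6·p^2 - 1)

Group as (42·p^3 - 7·p) + (-12·p^2 + 2) = 7·p·(6·p^2 - 1) - 2·(6·p^2 - 1).
Both groups share the factor (6·p^2 - 1).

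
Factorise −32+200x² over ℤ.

Pull out the common factor 8; 25x²−4 is a difference of squares.

8(5x+2)(5x−2)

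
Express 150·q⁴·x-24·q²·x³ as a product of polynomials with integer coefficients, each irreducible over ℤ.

6·q²·x·(5·q+2·x)·(5·q-2·x)

Every term has a factor of 6·q²·x. Then 25·q²-4·x² = (5·q)² − (2·x)².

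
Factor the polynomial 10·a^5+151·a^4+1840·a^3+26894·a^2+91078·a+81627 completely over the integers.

Trying the rational-root candidates, a = -13 is a root, so (a+13) is a factor; dividing leaves 10·a^4+21·a^3+1567·a^2+6523·a+6279.
Continuing, a = -13/5 is a root, so (5·a+13) is a factor; dividing leaves 2·a^3-a^2+316·a+483.
Next, a = -3/2 is a root, giving the factor (2·a+3) and quotient a^2-2·a+161.
The quadratic a^2-2·a+161 has discriminant -640 < 0 and is irreducible over ℤ.

(2·a+3)·(5·a+13)·(a+13)·(a^2-2·a+161)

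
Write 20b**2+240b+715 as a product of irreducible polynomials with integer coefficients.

Pull out the common factor 5, then factor the remaining trinomial.

5(2b+11)(2b+13)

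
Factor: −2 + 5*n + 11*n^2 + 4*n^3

By the rational root theorem, n = −2 is a root, giving the factor (n + 2) and quotient 4*n^2 + 3*n − 1.
The remaining quadratic factors as (n + 1)(4*n − 1).

(4*n − 1)*(n + 1)*(n + 2)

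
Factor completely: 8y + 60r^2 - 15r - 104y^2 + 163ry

(15r - 8y)(4r + 13y - 1)

Group: 15r(4r + 13y - 1) - 8y(4r + 13y - 1); both groups contain (4r + 13y - 1).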